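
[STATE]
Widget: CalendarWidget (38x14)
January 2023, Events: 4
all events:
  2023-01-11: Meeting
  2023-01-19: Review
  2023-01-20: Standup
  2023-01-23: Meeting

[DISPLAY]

             January 2023             
Mo Tu We Th Fr Sa Su                  
                   1                  
 2  3  4  5  6  7  8                  
 9 10 11* 12 13 14 15                 
16 17 18 19* 20* 21 22                
23* 24 25 26 27 28 29                 
30 31                                 
                                      
                                      
                                      
                                      
                                      
                                      


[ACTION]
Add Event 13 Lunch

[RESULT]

             January 2023             
Mo Tu We Th Fr Sa Su                  
                   1                  
 2  3  4  5  6  7  8                  
 9 10 11* 12 13* 14 15                
16 17 18 19* 20* 21 22                
23* 24 25 26 27 28 29                 
30 31                                 
                                      
                                      
                                      
                                      
                                      
                                      


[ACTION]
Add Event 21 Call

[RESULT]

             January 2023             
Mo Tu We Th Fr Sa Su                  
                   1                  
 2  3  4  5  6  7  8                  
 9 10 11* 12 13* 14 15                
16 17 18 19* 20* 21* 22               
23* 24 25 26 27 28 29                 
30 31                                 
                                      
                                      
                                      
                                      
                                      
                                      


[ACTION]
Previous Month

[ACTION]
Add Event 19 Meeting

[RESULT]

            December 2022             
Mo Tu We Th Fr Sa Su                  
          1  2  3  4                  
 5  6  7  8  9 10 11                  
12 13 14 15 16 17 18                  
19* 20 21 22 23 24 25                 
26 27 28 29 30 31                     
                                      
                                      
                                      
                                      
                                      
                                      
                                      


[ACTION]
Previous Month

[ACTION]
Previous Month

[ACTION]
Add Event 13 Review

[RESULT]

             October 2022             
Mo Tu We Th Fr Sa Su                  
                1  2                  
 3  4  5  6  7  8  9                  
10 11 12 13* 14 15 16                 
17 18 19 20 21 22 23                  
24 25 26 27 28 29 30                  
31                                    
                                      
                                      
                                      
                                      
                                      
                                      


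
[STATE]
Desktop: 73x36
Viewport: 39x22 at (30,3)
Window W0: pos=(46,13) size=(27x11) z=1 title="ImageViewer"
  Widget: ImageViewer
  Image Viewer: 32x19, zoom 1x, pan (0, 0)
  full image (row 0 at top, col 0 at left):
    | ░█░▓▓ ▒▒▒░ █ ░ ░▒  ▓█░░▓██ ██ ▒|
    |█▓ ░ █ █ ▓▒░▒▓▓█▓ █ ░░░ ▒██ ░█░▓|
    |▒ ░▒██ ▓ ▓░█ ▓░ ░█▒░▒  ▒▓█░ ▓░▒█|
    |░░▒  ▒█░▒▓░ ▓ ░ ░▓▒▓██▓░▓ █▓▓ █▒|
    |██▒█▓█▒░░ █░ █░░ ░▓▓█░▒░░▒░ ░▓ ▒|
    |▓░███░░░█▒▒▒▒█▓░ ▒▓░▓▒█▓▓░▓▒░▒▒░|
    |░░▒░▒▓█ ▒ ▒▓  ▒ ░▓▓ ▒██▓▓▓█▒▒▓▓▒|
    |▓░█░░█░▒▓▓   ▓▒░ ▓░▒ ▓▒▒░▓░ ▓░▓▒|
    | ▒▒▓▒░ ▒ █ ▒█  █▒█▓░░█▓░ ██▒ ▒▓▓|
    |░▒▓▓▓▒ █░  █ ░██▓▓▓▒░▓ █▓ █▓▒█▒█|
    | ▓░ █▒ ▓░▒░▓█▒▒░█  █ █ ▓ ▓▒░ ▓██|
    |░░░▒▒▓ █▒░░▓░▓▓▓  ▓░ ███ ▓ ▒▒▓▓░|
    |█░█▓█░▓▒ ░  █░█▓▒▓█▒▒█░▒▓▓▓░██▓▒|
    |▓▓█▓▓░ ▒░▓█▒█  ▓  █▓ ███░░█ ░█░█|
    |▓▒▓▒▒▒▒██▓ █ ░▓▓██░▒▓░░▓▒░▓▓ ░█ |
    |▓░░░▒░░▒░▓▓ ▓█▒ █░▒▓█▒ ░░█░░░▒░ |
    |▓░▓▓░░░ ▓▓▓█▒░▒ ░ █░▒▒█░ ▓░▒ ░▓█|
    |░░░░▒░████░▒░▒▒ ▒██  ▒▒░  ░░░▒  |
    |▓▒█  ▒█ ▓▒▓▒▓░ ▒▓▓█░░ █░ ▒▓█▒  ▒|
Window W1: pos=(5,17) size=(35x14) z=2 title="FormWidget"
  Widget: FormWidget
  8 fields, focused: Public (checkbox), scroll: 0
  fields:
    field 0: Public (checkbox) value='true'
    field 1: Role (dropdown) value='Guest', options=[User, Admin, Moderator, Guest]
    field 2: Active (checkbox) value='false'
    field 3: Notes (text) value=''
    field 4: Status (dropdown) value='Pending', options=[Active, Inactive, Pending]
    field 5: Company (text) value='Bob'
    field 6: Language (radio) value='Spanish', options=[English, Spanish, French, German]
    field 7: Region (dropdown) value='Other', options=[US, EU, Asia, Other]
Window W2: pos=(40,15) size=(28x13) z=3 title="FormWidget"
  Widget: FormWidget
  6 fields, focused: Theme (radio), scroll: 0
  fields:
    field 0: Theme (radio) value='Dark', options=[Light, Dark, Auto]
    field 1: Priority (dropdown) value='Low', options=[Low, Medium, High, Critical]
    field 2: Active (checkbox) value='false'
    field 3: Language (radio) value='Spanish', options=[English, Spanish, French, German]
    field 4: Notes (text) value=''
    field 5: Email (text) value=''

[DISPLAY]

                                       
                                       
                                       
                                       
                                       
                                       
                                       
                                       
                                       
                                       
                ┏━━━━━━━━━━━━━━━━━━━━━━
                ┃ ImageViewer          
          ┏━━━━━━━━━━━━━━━━━━━━━━━━━━┓─
          ┃ FormWidget               ┃█
━━━━━━━━━┓┠──────────────────────────┨░
         ┃┃> Theme:      ( ) Light  (┃ 
─────────┨┃  Priority:   [Low      ▼]┃█
         ┃┃  Active:     [ ]         ┃░
       ▼]┃┃  Language:   ( ) English ┃▒
         ┃┃  Notes:      [          ]┃█
        ]┃┃  Email:      [          ]┃━
       ▼]┃┃                          ┃ 


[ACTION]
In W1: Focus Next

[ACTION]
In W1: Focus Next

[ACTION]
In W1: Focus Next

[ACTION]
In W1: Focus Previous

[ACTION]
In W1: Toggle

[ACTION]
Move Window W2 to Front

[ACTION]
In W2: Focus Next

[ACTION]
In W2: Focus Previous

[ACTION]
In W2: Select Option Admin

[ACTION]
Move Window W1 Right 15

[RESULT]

                                       
                                       
                                       
                                       
                                       
                                       
                                       
                                       
                                       
                                       
                ┏━━━━━━━━━━━━━━━━━━━━━━
                ┃ ImageViewer          
          ┏━━━━━━━━━━━━━━━━━━━━━━━━━━┓─
          ┃ FormWidget               ┃█
━━━━━━━━━━┠──────────────────────────┨░
et        ┃> Theme:      ( ) Light  (┃ 
──────────┃  Priority:   [Low      ▼]┃█
     [x]  ┃  Active:     [ ]         ┃░
     [Gues┃  Language:   ( ) English ┃▒
     [x]  ┃  Notes:      [          ]┃█
     [    ┃  Email:      [          ]┃━
     [Pend┃                          ┃ 


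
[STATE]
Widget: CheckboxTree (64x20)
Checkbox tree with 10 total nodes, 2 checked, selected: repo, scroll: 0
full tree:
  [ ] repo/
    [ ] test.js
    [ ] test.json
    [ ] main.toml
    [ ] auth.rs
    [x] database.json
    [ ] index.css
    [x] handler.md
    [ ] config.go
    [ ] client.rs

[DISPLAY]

>[-] repo/                                                      
   [ ] test.js                                                  
   [ ] test.json                                                
   [ ] main.toml                                                
   [ ] auth.rs                                                  
   [x] database.json                                            
   [ ] index.css                                                
   [x] handler.md                                               
   [ ] config.go                                                
   [ ] client.rs                                                
                                                                
                                                                
                                                                
                                                                
                                                                
                                                                
                                                                
                                                                
                                                                
                                                                


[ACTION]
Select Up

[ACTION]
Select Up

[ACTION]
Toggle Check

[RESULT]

>[x] repo/                                                      
   [x] test.js                                                  
   [x] test.json                                                
   [x] main.toml                                                
   [x] auth.rs                                                  
   [x] database.json                                            
   [x] index.css                                                
   [x] handler.md                                               
   [x] config.go                                                
   [x] client.rs                                                
                                                                
                                                                
                                                                
                                                                
                                                                
                                                                
                                                                
                                                                
                                                                
                                                                


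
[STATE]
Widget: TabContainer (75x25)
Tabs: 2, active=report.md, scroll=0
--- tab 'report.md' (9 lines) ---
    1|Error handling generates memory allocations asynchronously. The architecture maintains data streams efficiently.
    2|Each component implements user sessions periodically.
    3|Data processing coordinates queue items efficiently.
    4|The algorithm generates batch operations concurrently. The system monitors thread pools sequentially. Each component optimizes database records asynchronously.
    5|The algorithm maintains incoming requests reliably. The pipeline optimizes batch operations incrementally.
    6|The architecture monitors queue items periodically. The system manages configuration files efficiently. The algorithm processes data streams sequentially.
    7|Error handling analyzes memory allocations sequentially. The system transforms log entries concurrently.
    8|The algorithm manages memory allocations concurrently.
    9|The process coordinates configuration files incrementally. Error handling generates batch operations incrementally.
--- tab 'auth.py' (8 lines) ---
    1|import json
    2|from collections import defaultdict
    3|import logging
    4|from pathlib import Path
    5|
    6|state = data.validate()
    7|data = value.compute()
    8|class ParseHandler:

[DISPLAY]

[report.md]│ auth.py                                                       
───────────────────────────────────────────────────────────────────────────
Error handling generates memory allocations asynchronously. The architectur
Each component implements user sessions periodically.                      
Data processing coordinates queue items efficiently.                       
The algorithm generates batch operations concurrently. The system monitors 
The algorithm maintains incoming requests reliably. The pipeline optimizes 
The architecture monitors queue items periodically. The system manages conf
Error handling analyzes memory allocations sequentially. The system transfo
The algorithm manages memory allocations concurrently.                     
The process coordinates configuration files incrementally. Error handling g
                                                                           
                                                                           
                                                                           
                                                                           
                                                                           
                                                                           
                                                                           
                                                                           
                                                                           
                                                                           
                                                                           
                                                                           
                                                                           
                                                                           


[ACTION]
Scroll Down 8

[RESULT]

[report.md]│ auth.py                                                       
───────────────────────────────────────────────────────────────────────────
The process coordinates configuration files incrementally. Error handling g
                                                                           
                                                                           
                                                                           
                                                                           
                                                                           
                                                                           
                                                                           
                                                                           
                                                                           
                                                                           
                                                                           
                                                                           
                                                                           
                                                                           
                                                                           
                                                                           
                                                                           
                                                                           
                                                                           
                                                                           
                                                                           
                                                                           


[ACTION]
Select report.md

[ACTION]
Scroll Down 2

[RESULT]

[report.md]│ auth.py                                                       
───────────────────────────────────────────────────────────────────────────
Data processing coordinates queue items efficiently.                       
The algorithm generates batch operations concurrently. The system monitors 
The algorithm maintains incoming requests reliably. The pipeline optimizes 
The architecture monitors queue items periodically. The system manages conf
Error handling analyzes memory allocations sequentially. The system transfo
The algorithm manages memory allocations concurrently.                     
The process coordinates configuration files incrementally. Error handling g
                                                                           
                                                                           
                                                                           
                                                                           
                                                                           
                                                                           
                                                                           
                                                                           
                                                                           
                                                                           
                                                                           
                                                                           
                                                                           
                                                                           
                                                                           
                                                                           


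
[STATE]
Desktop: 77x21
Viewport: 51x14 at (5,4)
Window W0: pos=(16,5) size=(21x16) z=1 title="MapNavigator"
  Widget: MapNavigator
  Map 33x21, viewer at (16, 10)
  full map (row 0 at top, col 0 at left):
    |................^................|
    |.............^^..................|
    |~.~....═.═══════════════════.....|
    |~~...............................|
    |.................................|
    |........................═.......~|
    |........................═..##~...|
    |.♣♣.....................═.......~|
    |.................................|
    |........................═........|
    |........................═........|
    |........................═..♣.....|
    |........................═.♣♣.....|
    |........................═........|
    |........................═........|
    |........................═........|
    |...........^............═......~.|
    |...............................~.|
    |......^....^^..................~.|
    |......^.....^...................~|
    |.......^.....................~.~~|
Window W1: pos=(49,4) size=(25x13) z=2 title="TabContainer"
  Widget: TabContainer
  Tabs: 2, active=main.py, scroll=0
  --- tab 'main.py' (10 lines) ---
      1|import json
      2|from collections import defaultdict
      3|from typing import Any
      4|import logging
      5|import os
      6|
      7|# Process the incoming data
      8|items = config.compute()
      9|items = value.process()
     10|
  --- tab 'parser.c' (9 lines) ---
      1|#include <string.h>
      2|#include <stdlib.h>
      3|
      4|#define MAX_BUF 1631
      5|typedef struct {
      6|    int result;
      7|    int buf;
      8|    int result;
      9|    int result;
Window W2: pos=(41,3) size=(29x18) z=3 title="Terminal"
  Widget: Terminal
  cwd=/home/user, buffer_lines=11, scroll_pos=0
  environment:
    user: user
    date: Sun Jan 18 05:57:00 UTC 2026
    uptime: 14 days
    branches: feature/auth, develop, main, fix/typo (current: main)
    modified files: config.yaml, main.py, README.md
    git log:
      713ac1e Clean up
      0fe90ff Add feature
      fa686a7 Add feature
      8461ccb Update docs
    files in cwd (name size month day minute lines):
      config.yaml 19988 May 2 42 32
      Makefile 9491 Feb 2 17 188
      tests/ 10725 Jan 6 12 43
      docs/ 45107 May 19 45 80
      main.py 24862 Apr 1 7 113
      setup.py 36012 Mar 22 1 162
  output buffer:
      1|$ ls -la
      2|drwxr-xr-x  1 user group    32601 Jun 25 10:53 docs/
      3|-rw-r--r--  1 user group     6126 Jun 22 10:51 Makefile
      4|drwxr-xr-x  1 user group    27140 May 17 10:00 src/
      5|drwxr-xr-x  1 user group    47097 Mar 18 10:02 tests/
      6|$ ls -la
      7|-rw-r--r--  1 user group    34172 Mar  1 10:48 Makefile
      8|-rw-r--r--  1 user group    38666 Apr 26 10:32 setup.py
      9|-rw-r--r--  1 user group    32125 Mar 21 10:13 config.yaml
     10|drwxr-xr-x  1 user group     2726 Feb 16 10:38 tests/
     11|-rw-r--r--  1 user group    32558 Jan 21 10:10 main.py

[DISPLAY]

                                    ┃ Terminal     
           ┏━━━━━━━━━━━━━━━━━━━┓    ┠──────────────
           ┃ MapNavigator      ┃    ┃$ ls -la      
           ┠───────────────────┨    ┃drwxr-xr-x  1 
           ┃...................┃    ┃-rw-r--r--  1 
           ┃.................═.┃    ┃drwxr-xr-x  1 
           ┃.................═.┃    ┃drwxr-xr-x  1 
           ┃.................═.┃    ┃$ ls -la      
           ┃...................┃    ┃-rw-r--r--  1 
           ┃.................═.┃    ┃-rw-r--r--  1 
           ┃.........@.......═.┃    ┃-rw-r--r--  1 
           ┃.................═.┃    ┃drwxr-xr-x  1 
           ┃.................═.┃    ┃-rw-r--r--  1 
           ┃.................═.┃    ┃$ █           


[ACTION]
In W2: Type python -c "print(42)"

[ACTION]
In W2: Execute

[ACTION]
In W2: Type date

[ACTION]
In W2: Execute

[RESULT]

                                    ┃ Terminal     
           ┏━━━━━━━━━━━━━━━━━━━┓    ┠──────────────
           ┃ MapNavigator      ┃    ┃-rw-r--r--  1 
           ┠───────────────────┨    ┃drwxr-xr-x  1 
           ┃...................┃    ┃drwxr-xr-x  1 
           ┃.................═.┃    ┃$ ls -la      
           ┃.................═.┃    ┃-rw-r--r--  1 
           ┃.................═.┃    ┃-rw-r--r--  1 
           ┃...................┃    ┃-rw-r--r--  1 
           ┃.................═.┃    ┃drwxr-xr-x  1 
           ┃.........@.......═.┃    ┃-rw-r--r--  1 
           ┃.................═.┃    ┃$ python -c "p
           ┃.................═.┃    ┃42            
           ┃.................═.┃    ┃$ date        


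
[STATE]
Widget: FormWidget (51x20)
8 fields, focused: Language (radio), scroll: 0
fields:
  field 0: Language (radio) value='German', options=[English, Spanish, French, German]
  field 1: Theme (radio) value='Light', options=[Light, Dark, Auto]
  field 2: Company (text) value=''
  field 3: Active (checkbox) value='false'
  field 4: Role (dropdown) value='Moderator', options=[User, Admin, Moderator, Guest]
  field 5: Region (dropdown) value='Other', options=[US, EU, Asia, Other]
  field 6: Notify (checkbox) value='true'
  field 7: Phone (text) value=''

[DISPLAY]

> Language:   ( ) English  ( ) Spanish  ( ) French 
  Theme:      (●) Light  ( ) Dark  ( ) Auto        
  Company:    [                                   ]
  Active:     [ ]                                  
  Role:       [Moderator                         ▼]
  Region:     [Other                             ▼]
  Notify:     [x]                                  
  Phone:      [                                   ]
                                                   
                                                   
                                                   
                                                   
                                                   
                                                   
                                                   
                                                   
                                                   
                                                   
                                                   
                                                   


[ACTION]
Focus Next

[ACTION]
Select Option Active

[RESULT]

  Language:   ( ) English  ( ) Spanish  ( ) French 
> Theme:      (●) Light  ( ) Dark  ( ) Auto        
  Company:    [                                   ]
  Active:     [ ]                                  
  Role:       [Moderator                         ▼]
  Region:     [Other                             ▼]
  Notify:     [x]                                  
  Phone:      [                                   ]
                                                   
                                                   
                                                   
                                                   
                                                   
                                                   
                                                   
                                                   
                                                   
                                                   
                                                   
                                                   


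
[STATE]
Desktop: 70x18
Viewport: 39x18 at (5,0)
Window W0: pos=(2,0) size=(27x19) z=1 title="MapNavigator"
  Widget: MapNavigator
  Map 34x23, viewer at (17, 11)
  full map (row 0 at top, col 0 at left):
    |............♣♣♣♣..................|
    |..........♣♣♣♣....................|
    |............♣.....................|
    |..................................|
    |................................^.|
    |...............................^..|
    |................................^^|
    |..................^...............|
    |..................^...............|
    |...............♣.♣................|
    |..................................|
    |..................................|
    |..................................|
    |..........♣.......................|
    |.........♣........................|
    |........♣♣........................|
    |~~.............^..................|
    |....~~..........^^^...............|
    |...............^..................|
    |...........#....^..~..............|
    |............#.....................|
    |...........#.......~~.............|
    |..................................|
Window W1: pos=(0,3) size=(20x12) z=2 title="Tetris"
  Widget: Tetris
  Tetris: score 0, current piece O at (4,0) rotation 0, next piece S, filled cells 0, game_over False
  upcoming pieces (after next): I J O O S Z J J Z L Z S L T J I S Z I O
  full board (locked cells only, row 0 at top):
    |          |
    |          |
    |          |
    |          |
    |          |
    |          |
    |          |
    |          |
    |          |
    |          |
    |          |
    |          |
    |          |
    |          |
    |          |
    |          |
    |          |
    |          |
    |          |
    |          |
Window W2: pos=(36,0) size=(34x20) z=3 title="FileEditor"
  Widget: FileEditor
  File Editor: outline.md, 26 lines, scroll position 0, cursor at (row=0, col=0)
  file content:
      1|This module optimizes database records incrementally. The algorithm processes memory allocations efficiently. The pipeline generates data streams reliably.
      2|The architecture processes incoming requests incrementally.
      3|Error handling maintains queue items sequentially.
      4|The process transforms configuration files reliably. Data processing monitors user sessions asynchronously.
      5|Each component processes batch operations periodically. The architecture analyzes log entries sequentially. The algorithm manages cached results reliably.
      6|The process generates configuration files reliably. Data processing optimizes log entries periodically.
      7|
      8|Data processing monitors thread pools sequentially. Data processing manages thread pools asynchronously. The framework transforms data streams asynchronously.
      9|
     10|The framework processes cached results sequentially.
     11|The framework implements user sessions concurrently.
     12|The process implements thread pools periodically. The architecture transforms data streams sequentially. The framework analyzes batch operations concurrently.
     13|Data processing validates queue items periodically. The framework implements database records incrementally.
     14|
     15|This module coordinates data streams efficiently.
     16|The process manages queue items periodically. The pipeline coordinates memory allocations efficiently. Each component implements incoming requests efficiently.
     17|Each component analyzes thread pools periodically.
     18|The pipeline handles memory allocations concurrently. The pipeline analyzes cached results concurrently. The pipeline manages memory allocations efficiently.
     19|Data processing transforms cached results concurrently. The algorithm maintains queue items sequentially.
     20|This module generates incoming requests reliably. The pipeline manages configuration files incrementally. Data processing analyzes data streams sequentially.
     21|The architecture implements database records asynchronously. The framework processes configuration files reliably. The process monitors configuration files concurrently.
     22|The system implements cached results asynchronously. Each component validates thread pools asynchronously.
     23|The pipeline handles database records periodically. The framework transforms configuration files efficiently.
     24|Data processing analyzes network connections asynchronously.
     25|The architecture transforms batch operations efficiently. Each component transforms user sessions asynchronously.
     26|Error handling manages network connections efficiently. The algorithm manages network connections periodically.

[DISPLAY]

━━━━━━━━━━━━━━━━━━━━━━━┓       ┏━━━━━━━
apNavigator            ┃       ┃ FileEd
───────────────────────┨       ┠───────
━━━━━━━━━━━━━━┓........┃       ┃█his mo
ris           ┃........┃       ┃The arc
──────────────┨........┃       ┃Error h
              ┃........┃       ┃The pro
              ┃........┃       ┃Each co
              ┃........┃       ┃The pro
              ┃........┃       ┃       
              ┃........┃       ┃Data pr
              ┃........┃       ┃       
              ┃........┃       ┃The fra
              ┃........┃       ┃The fra
━━━━━━━━━━━━━━┛........┃       ┃The pro
........^..............┃       ┃Data pr
.........^^^...........┃       ┃       
........^..............┃       ┃This mo


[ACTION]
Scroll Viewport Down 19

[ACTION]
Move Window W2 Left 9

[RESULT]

━━━━━━━━━━━━━━━━━━━━━━┏━━━━━━━━━━━━━━━━
apNavigator           ┃ FileEditor     
──────────────────────┠────────────────
━━━━━━━━━━━━━━┓.......┃█his module opti
ris           ┃.......┃The architecture
──────────────┨.......┃Error handling m
              ┃.......┃The process tran
              ┃.......┃Each component p
              ┃.......┃The process gene
              ┃.......┃                
              ┃.......┃Data processing 
              ┃.......┃                
              ┃.......┃The framework pr
              ┃.......┃The framework im
━━━━━━━━━━━━━━┛.......┃The process impl
........^.............┃Data processing 
.........^^^..........┃                
........^.............┃This module coor


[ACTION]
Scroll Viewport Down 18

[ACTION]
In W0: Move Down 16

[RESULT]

━━━━━━━━━━━━━━━━━━━━━━┏━━━━━━━━━━━━━━━━
apNavigator           ┃ FileEditor     
──────────────────────┠────────────────
━━━━━━━━━━━━━━┓.......┃█his module opti
ris           ┃.......┃The architecture
──────────────┨.......┃Error handling m
              ┃.......┃The process tran
              ┃.......┃Each component p
              ┃.......┃The process gene
              ┃.......┃                
              ┃.......┃Data processing 
              ┃       ┃                
              ┃       ┃The framework pr
              ┃       ┃The framework im
━━━━━━━━━━━━━━┛       ┃The process impl
                      ┃Data processing 
                      ┃                
                      ┃This module coor


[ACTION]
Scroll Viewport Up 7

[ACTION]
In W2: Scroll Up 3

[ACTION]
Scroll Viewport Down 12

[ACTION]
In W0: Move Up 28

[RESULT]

━━━━━━━━━━━━━━━━━━━━━━┏━━━━━━━━━━━━━━━━
apNavigator           ┃ FileEditor     
──────────────────────┠────────────────
━━━━━━━━━━━━━━┓       ┃█his module opti
ris           ┃       ┃The architecture
──────────────┨       ┃Error handling m
              ┃       ┃The process tran
              ┃       ┃Each component p
              ┃       ┃The process gene
              ┃       ┃                
              ┃.......┃Data processing 
              ┃.......┃                
              ┃.......┃The framework pr
              ┃.......┃The framework im
━━━━━━━━━━━━━━┛.......┃The process impl
......................┃Data processing 
......................┃                
...........^..........┃This module coor


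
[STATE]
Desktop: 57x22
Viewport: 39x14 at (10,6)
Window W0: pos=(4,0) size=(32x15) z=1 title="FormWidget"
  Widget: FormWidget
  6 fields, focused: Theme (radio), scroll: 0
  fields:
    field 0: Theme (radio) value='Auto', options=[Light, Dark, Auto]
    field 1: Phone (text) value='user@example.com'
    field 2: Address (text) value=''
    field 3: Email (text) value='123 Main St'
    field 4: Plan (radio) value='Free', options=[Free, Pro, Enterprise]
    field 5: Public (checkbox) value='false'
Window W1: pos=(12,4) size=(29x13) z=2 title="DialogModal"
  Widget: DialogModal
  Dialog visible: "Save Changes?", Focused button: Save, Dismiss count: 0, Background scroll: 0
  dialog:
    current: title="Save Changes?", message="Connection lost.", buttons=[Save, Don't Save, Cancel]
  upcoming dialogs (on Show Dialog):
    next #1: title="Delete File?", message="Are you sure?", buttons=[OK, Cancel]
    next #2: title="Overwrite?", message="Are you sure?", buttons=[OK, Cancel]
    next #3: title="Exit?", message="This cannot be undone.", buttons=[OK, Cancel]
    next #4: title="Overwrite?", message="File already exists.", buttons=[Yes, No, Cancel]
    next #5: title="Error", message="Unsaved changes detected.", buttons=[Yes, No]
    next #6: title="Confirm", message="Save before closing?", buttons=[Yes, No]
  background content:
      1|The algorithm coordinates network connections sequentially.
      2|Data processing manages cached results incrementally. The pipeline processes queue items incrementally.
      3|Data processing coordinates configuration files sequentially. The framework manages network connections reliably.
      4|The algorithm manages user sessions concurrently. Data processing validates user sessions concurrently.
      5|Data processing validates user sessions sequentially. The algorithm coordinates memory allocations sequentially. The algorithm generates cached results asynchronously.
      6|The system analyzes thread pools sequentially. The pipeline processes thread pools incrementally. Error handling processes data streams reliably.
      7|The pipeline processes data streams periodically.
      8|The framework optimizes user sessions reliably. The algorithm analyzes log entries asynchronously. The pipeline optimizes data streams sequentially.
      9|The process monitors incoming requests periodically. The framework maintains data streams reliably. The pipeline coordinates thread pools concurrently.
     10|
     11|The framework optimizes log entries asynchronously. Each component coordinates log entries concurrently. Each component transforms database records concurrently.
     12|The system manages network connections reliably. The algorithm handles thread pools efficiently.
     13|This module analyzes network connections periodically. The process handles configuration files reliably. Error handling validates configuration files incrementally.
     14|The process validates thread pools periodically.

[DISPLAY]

il┠───────────────────────────┨        
n:┃The algorithm coordinates n┃        
li┃Data processing manages cac┃        
  ┃Da┌─────────────────────┐es┃        
  ┃Th│    Save Changes?    │r ┃        
  ┃Da│   Connection lost.  │ u┃        
  ┃Th│[Save]  Don't Save   │d ┃        
  ┃Th└─────────────────────┘ta┃        
━━┃The framework optimizes use┃        
  ┃The process monitors incomi┃        
  ┗━━━━━━━━━━━━━━━━━━━━━━━━━━━┛        
                                       
                                       
                                       


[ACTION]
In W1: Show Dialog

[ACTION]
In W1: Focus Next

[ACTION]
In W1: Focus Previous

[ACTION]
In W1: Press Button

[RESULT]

il┠───────────────────────────┨        
n:┃The algorithm coordinates n┃        
li┃Data processing manages cac┃        
  ┃Data processing coordinates┃        
  ┃The algorithm manages user ┃        
  ┃Data processing validates u┃        
  ┃The system analyzes thread ┃        
  ┃The pipeline processes data┃        
━━┃The framework optimizes use┃        
  ┃The process monitors incomi┃        
  ┗━━━━━━━━━━━━━━━━━━━━━━━━━━━┛        
                                       
                                       
                                       
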